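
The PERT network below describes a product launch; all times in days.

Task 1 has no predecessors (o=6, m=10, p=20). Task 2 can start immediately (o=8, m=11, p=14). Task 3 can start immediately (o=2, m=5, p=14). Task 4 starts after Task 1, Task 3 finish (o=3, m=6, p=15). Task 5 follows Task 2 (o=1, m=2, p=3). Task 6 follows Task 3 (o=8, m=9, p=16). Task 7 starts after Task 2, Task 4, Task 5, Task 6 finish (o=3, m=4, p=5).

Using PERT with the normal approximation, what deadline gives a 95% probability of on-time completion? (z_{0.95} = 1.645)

27.1 days

te_Task 1 = (6 + 4·10 + 20)/6 = 66/6 = 11; σ²_Task 1 = ((20−6)/6)² = 5.444
te_Task 2 = (8 + 4·11 + 14)/6 = 66/6 = 11; σ²_Task 2 = ((14−8)/6)² = 1.000
te_Task 3 = (2 + 4·5 + 14)/6 = 36/6 = 6; σ²_Task 3 = ((14−2)/6)² = 4.000
te_Task 4 = (3 + 4·6 + 15)/6 = 42/6 = 7; σ²_Task 4 = ((15−3)/6)² = 4.000
te_Task 5 = (1 + 4·2 + 3)/6 = 12/6 = 2; σ²_Task 5 = ((3−1)/6)² = 0.111
te_Task 6 = (8 + 4·9 + 16)/6 = 60/6 = 10; σ²_Task 6 = ((16−8)/6)² = 1.778
te_Task 7 = (3 + 4·4 + 5)/6 = 24/6 = 4; σ²_Task 7 = ((5−3)/6)² = 0.111

Forward pass:
ES_Task 1 = 0; EF_Task 1 = 11
ES_Task 2 = 0; EF_Task 2 = 11
ES_Task 3 = 0; EF_Task 3 = 6
ES_Task 4 = max(EF_Task 1=11, EF_Task 3=6) = 11; EF_Task 4 = 11+7 = 18
ES_Task 5 = 11; EF_Task 5 = 11+2 = 13
ES_Task 6 = 6; EF_Task 6 = 6+10 = 16
ES_Task 7 = max(EF_Task 2=11, EF_Task 4=18, EF_Task 5=13, EF_Task 6=16) = 18; EF_Task 7 = 18+4 = 22
Expected project duration μ = 22 days. Critical path: Task 1 → Task 4 → Task 7.

Variance along critical path = 5.444 + 4.000 + 0.111 = 9.556; σ = 3.091 days.
D = μ + z·σ = 22 + 1.645·3.091 = 27.1 days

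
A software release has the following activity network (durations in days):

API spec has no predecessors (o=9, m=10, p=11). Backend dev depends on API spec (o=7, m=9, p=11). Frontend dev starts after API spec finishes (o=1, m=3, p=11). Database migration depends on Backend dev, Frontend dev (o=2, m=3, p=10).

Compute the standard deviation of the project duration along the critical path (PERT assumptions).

1.53 days

te_API spec = (9 + 4·10 + 11)/6 = 60/6 = 10; σ²_API spec = ((11−9)/6)² = 0.111
te_Backend dev = (7 + 4·9 + 11)/6 = 54/6 = 9; σ²_Backend dev = ((11−7)/6)² = 0.444
te_Frontend dev = (1 + 4·3 + 11)/6 = 24/6 = 4; σ²_Frontend dev = ((11−1)/6)² = 2.778
te_Database migration = (2 + 4·3 + 10)/6 = 24/6 = 4; σ²_Database migration = ((10−2)/6)² = 1.778

Forward pass:
ES_API spec = 0; EF_API spec = 10
ES_Backend dev = 10; EF_Backend dev = 10+9 = 19
ES_Frontend dev = 10; EF_Frontend dev = 10+4 = 14
ES_Database migration = max(EF_Backend dev=19, EF_Frontend dev=14) = 19; EF_Database migration = 19+4 = 23
Expected project duration μ = 23 days. Critical path: API spec → Backend dev → Database migration.

Variance along critical path = 0.111 + 0.444 + 1.778 = 2.333
σ = √2.333 = 1.528 days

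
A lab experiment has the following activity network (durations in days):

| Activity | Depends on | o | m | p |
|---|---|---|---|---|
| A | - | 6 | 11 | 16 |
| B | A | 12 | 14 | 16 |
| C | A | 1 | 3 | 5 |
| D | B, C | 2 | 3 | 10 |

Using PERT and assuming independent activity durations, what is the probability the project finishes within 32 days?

0.910

te_A = (6 + 4·11 + 16)/6 = 66/6 = 11; σ²_A = ((16−6)/6)² = 2.778
te_B = (12 + 4·14 + 16)/6 = 84/6 = 14; σ²_B = ((16−12)/6)² = 0.444
te_C = (1 + 4·3 + 5)/6 = 18/6 = 3; σ²_C = ((5−1)/6)² = 0.444
te_D = (2 + 4·3 + 10)/6 = 24/6 = 4; σ²_D = ((10−2)/6)² = 1.778

Forward pass:
ES_A = 0; EF_A = 11
ES_B = 11; EF_B = 11+14 = 25
ES_C = 11; EF_C = 11+3 = 14
ES_D = max(EF_B=25, EF_C=14) = 25; EF_D = 25+4 = 29
Expected project duration μ = 29 days. Critical path: A → B → D.

Variance along critical path = 2.778 + 0.444 + 1.778 = 5.000; σ = √5.000 = 2.236 days.
Z = (32 − 29) / 2.236 = 1.342
P(T ≤ 32) = Φ(1.342) ≈ 0.910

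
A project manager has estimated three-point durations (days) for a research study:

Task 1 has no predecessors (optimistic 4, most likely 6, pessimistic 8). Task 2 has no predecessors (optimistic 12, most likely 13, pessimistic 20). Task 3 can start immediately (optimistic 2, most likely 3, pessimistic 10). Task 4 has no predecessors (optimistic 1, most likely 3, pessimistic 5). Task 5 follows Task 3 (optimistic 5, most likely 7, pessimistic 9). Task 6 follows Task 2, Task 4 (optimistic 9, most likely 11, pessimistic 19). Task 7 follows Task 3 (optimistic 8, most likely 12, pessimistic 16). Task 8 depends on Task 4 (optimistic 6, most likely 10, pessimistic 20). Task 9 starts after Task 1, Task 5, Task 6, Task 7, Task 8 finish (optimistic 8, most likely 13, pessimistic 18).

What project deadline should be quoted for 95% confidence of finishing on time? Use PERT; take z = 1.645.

43.5 days

te_Task 1 = (4 + 4·6 + 8)/6 = 36/6 = 6; σ²_Task 1 = ((8−4)/6)² = 0.444
te_Task 2 = (12 + 4·13 + 20)/6 = 84/6 = 14; σ²_Task 2 = ((20−12)/6)² = 1.778
te_Task 3 = (2 + 4·3 + 10)/6 = 24/6 = 4; σ²_Task 3 = ((10−2)/6)² = 1.778
te_Task 4 = (1 + 4·3 + 5)/6 = 18/6 = 3; σ²_Task 4 = ((5−1)/6)² = 0.444
te_Task 5 = (5 + 4·7 + 9)/6 = 42/6 = 7; σ²_Task 5 = ((9−5)/6)² = 0.444
te_Task 6 = (9 + 4·11 + 19)/6 = 72/6 = 12; σ²_Task 6 = ((19−9)/6)² = 2.778
te_Task 7 = (8 + 4·12 + 16)/6 = 72/6 = 12; σ²_Task 7 = ((16−8)/6)² = 1.778
te_Task 8 = (6 + 4·10 + 20)/6 = 66/6 = 11; σ²_Task 8 = ((20−6)/6)² = 5.444
te_Task 9 = (8 + 4·13 + 18)/6 = 78/6 = 13; σ²_Task 9 = ((18−8)/6)² = 2.778

Forward pass:
ES_Task 1 = 0; EF_Task 1 = 6
ES_Task 2 = 0; EF_Task 2 = 14
ES_Task 3 = 0; EF_Task 3 = 4
ES_Task 4 = 0; EF_Task 4 = 3
ES_Task 5 = 4; EF_Task 5 = 4+7 = 11
ES_Task 6 = max(EF_Task 2=14, EF_Task 4=3) = 14; EF_Task 6 = 14+12 = 26
ES_Task 7 = 4; EF_Task 7 = 4+12 = 16
ES_Task 8 = 3; EF_Task 8 = 3+11 = 14
ES_Task 9 = max(EF_Task 1=6, EF_Task 5=11, EF_Task 6=26, EF_Task 7=16, EF_Task 8=14) = 26; EF_Task 9 = 26+13 = 39
Expected project duration μ = 39 days. Critical path: Task 2 → Task 6 → Task 9.

Variance along critical path = 1.778 + 2.778 + 2.778 = 7.333; σ = 2.708 days.
D = μ + z·σ = 39 + 1.645·2.708 = 43.5 days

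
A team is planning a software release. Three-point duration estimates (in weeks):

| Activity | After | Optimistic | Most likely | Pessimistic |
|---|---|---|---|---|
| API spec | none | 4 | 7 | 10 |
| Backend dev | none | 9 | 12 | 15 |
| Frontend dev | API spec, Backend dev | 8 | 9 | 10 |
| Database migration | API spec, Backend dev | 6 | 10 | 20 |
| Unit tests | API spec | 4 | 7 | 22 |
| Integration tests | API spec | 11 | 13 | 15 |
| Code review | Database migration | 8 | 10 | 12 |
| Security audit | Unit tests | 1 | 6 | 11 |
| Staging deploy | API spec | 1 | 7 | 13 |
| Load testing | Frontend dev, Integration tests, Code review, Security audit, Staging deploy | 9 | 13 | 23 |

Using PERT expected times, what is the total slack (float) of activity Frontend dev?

te_API spec = (4 + 4·7 + 10)/6 = 42/6 = 7
te_Backend dev = (9 + 4·12 + 15)/6 = 72/6 = 12
te_Frontend dev = (8 + 4·9 + 10)/6 = 54/6 = 9
te_Database migration = (6 + 4·10 + 20)/6 = 66/6 = 11
te_Unit tests = (4 + 4·7 + 22)/6 = 54/6 = 9
te_Integration tests = (11 + 4·13 + 15)/6 = 78/6 = 13
te_Code review = (8 + 4·10 + 12)/6 = 60/6 = 10
te_Security audit = (1 + 4·6 + 11)/6 = 36/6 = 6
te_Staging deploy = (1 + 4·7 + 13)/6 = 42/6 = 7
te_Load testing = (9 + 4·13 + 23)/6 = 84/6 = 14

Forward pass:
ES_API spec = 0; EF_API spec = 7
ES_Backend dev = 0; EF_Backend dev = 12
ES_Frontend dev = max(EF_API spec=7, EF_Backend dev=12) = 12; EF_Frontend dev = 12+9 = 21
ES_Database migration = max(EF_API spec=7, EF_Backend dev=12) = 12; EF_Database migration = 12+11 = 23
ES_Unit tests = 7; EF_Unit tests = 7+9 = 16
ES_Integration tests = 7; EF_Integration tests = 7+13 = 20
ES_Code review = 23; EF_Code review = 23+10 = 33
ES_Security audit = 16; EF_Security audit = 16+6 = 22
ES_Staging deploy = 7; EF_Staging deploy = 7+7 = 14
ES_Load testing = max(EF_Frontend dev=21, EF_Integration tests=20, EF_Code review=33, EF_Security audit=22, EF_Staging deploy=14) = 33; EF_Load testing = 33+14 = 47
Expected project duration μ = 47 weeks. Critical path: Backend dev → Database migration → Code review → Load testing.

Backward pass:
LF_Load testing = 47; LS_Load testing = 47−14 = 33
LF_Staging deploy = LS_Load testing = 33; LS_Staging deploy = 33−7 = 26
LF_Security audit = LS_Load testing = 33; LS_Security audit = 33−6 = 27
LF_Code review = LS_Load testing = 33; LS_Code review = 33−10 = 23
LF_Integration tests = LS_Load testing = 33; LS_Integration tests = 33−13 = 20
LF_Unit tests = LS_Security audit = 27; LS_Unit tests = 27−9 = 18
LF_Database migration = LS_Code review = 23; LS_Database migration = 23−11 = 12
LF_Frontend dev = LS_Load testing = 33; LS_Frontend dev = 33−9 = 24
LF_Backend dev = min(LS_Frontend dev=24, LS_Database migration=12) = 12; LS_Backend dev = 12−12 = 0
LF_API spec = min(LS_Frontend dev=24, LS_Database migration=12, LS_Unit tests=18, LS_Integration tests=20, LS_Staging deploy=26) = 12; LS_API spec = 12−7 = 5
Slack_Frontend dev = LS_Frontend dev − ES_Frontend dev = 24 − 12 = 12

12 weeks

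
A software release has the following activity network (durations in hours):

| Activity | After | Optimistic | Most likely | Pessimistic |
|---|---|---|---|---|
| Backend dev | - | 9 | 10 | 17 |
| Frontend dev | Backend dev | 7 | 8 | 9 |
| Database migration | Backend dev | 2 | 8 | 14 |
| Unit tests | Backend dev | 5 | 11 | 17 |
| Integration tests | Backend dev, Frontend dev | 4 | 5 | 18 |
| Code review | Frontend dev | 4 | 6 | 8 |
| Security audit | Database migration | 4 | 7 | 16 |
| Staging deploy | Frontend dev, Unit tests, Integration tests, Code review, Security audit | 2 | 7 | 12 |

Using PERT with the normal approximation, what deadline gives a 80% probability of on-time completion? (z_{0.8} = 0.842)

te_Backend dev = (9 + 4·10 + 17)/6 = 66/6 = 11; σ²_Backend dev = ((17−9)/6)² = 1.778
te_Frontend dev = (7 + 4·8 + 9)/6 = 48/6 = 8; σ²_Frontend dev = ((9−7)/6)² = 0.111
te_Database migration = (2 + 4·8 + 14)/6 = 48/6 = 8; σ²_Database migration = ((14−2)/6)² = 4.000
te_Unit tests = (5 + 4·11 + 17)/6 = 66/6 = 11; σ²_Unit tests = ((17−5)/6)² = 4.000
te_Integration tests = (4 + 4·5 + 18)/6 = 42/6 = 7; σ²_Integration tests = ((18−4)/6)² = 5.444
te_Code review = (4 + 4·6 + 8)/6 = 36/6 = 6; σ²_Code review = ((8−4)/6)² = 0.444
te_Security audit = (4 + 4·7 + 16)/6 = 48/6 = 8; σ²_Security audit = ((16−4)/6)² = 4.000
te_Staging deploy = (2 + 4·7 + 12)/6 = 42/6 = 7; σ²_Staging deploy = ((12−2)/6)² = 2.778

Forward pass:
ES_Backend dev = 0; EF_Backend dev = 11
ES_Frontend dev = 11; EF_Frontend dev = 11+8 = 19
ES_Database migration = 11; EF_Database migration = 11+8 = 19
ES_Unit tests = 11; EF_Unit tests = 11+11 = 22
ES_Integration tests = max(EF_Backend dev=11, EF_Frontend dev=19) = 19; EF_Integration tests = 19+7 = 26
ES_Code review = 19; EF_Code review = 19+6 = 25
ES_Security audit = 19; EF_Security audit = 19+8 = 27
ES_Staging deploy = max(EF_Frontend dev=19, EF_Unit tests=22, EF_Integration tests=26, EF_Code review=25, EF_Security audit=27) = 27; EF_Staging deploy = 27+7 = 34
Expected project duration μ = 34 hours. Critical path: Backend dev → Database migration → Security audit → Staging deploy.

Variance along critical path = 1.778 + 4.000 + 4.000 + 2.778 = 12.556; σ = 3.543 hours.
D = μ + z·σ = 34 + 0.842·3.543 = 37.0 hours

37.0 hours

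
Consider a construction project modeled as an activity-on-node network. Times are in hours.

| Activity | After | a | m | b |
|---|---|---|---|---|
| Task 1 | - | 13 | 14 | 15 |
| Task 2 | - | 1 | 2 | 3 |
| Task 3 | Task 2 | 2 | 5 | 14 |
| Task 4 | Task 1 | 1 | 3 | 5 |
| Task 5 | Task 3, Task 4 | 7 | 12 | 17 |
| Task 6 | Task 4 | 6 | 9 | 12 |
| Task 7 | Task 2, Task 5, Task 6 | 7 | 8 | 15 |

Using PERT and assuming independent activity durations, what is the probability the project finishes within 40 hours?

0.812

te_Task 1 = (13 + 4·14 + 15)/6 = 84/6 = 14; σ²_Task 1 = ((15−13)/6)² = 0.111
te_Task 2 = (1 + 4·2 + 3)/6 = 12/6 = 2; σ²_Task 2 = ((3−1)/6)² = 0.111
te_Task 3 = (2 + 4·5 + 14)/6 = 36/6 = 6; σ²_Task 3 = ((14−2)/6)² = 4.000
te_Task 4 = (1 + 4·3 + 5)/6 = 18/6 = 3; σ²_Task 4 = ((5−1)/6)² = 0.444
te_Task 5 = (7 + 4·12 + 17)/6 = 72/6 = 12; σ²_Task 5 = ((17−7)/6)² = 2.778
te_Task 6 = (6 + 4·9 + 12)/6 = 54/6 = 9; σ²_Task 6 = ((12−6)/6)² = 1.000
te_Task 7 = (7 + 4·8 + 15)/6 = 54/6 = 9; σ²_Task 7 = ((15−7)/6)² = 1.778

Forward pass:
ES_Task 1 = 0; EF_Task 1 = 14
ES_Task 2 = 0; EF_Task 2 = 2
ES_Task 3 = 2; EF_Task 3 = 2+6 = 8
ES_Task 4 = 14; EF_Task 4 = 14+3 = 17
ES_Task 5 = max(EF_Task 3=8, EF_Task 4=17) = 17; EF_Task 5 = 17+12 = 29
ES_Task 6 = 17; EF_Task 6 = 17+9 = 26
ES_Task 7 = max(EF_Task 2=2, EF_Task 5=29, EF_Task 6=26) = 29; EF_Task 7 = 29+9 = 38
Expected project duration μ = 38 hours. Critical path: Task 1 → Task 4 → Task 5 → Task 7.

Variance along critical path = 0.111 + 0.444 + 2.778 + 1.778 = 5.111; σ = √5.111 = 2.261 hours.
Z = (40 − 38) / 2.261 = 0.885
P(T ≤ 40) = Φ(0.885) ≈ 0.812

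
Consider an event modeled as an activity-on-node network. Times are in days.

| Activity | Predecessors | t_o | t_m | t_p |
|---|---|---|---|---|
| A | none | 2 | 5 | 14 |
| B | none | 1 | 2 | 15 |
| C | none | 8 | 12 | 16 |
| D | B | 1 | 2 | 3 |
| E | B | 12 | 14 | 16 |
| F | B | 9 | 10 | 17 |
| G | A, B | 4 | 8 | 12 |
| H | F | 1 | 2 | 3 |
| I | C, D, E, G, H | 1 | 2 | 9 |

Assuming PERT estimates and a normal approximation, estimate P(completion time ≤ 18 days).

0.139

te_A = (2 + 4·5 + 14)/6 = 36/6 = 6; σ²_A = ((14−2)/6)² = 4.000
te_B = (1 + 4·2 + 15)/6 = 24/6 = 4; σ²_B = ((15−1)/6)² = 5.444
te_C = (8 + 4·12 + 16)/6 = 72/6 = 12; σ²_C = ((16−8)/6)² = 1.778
te_D = (1 + 4·2 + 3)/6 = 12/6 = 2; σ²_D = ((3−1)/6)² = 0.111
te_E = (12 + 4·14 + 16)/6 = 84/6 = 14; σ²_E = ((16−12)/6)² = 0.444
te_F = (9 + 4·10 + 17)/6 = 66/6 = 11; σ²_F = ((17−9)/6)² = 1.778
te_G = (4 + 4·8 + 12)/6 = 48/6 = 8; σ²_G = ((12−4)/6)² = 1.778
te_H = (1 + 4·2 + 3)/6 = 12/6 = 2; σ²_H = ((3−1)/6)² = 0.111
te_I = (1 + 4·2 + 9)/6 = 18/6 = 3; σ²_I = ((9−1)/6)² = 1.778

Forward pass:
ES_A = 0; EF_A = 6
ES_B = 0; EF_B = 4
ES_C = 0; EF_C = 12
ES_D = 4; EF_D = 4+2 = 6
ES_E = 4; EF_E = 4+14 = 18
ES_F = 4; EF_F = 4+11 = 15
ES_G = max(EF_A=6, EF_B=4) = 6; EF_G = 6+8 = 14
ES_H = 15; EF_H = 15+2 = 17
ES_I = max(EF_C=12, EF_D=6, EF_E=18, EF_G=14, EF_H=17) = 18; EF_I = 18+3 = 21
Expected project duration μ = 21 days. Critical path: B → E → I.

Variance along critical path = 5.444 + 0.444 + 1.778 = 7.667; σ = √7.667 = 2.769 days.
Z = (18 − 21) / 2.769 = -1.083
P(T ≤ 18) = Φ(-1.083) ≈ 0.139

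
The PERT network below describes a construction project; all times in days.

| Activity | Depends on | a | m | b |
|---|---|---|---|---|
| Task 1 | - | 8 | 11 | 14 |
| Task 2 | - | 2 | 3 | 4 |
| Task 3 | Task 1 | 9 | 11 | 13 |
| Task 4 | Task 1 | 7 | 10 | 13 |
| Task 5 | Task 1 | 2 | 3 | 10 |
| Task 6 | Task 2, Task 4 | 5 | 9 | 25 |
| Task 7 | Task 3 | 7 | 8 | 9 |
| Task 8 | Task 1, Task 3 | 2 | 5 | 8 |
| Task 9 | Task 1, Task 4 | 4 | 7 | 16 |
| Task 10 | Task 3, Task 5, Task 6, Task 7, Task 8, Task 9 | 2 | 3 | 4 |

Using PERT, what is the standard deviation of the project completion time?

te_Task 1 = (8 + 4·11 + 14)/6 = 66/6 = 11; σ²_Task 1 = ((14−8)/6)² = 1.000
te_Task 2 = (2 + 4·3 + 4)/6 = 18/6 = 3; σ²_Task 2 = ((4−2)/6)² = 0.111
te_Task 3 = (9 + 4·11 + 13)/6 = 66/6 = 11; σ²_Task 3 = ((13−9)/6)² = 0.444
te_Task 4 = (7 + 4·10 + 13)/6 = 60/6 = 10; σ²_Task 4 = ((13−7)/6)² = 1.000
te_Task 5 = (2 + 4·3 + 10)/6 = 24/6 = 4; σ²_Task 5 = ((10−2)/6)² = 1.778
te_Task 6 = (5 + 4·9 + 25)/6 = 66/6 = 11; σ²_Task 6 = ((25−5)/6)² = 11.111
te_Task 7 = (7 + 4·8 + 9)/6 = 48/6 = 8; σ²_Task 7 = ((9−7)/6)² = 0.111
te_Task 8 = (2 + 4·5 + 8)/6 = 30/6 = 5; σ²_Task 8 = ((8−2)/6)² = 1.000
te_Task 9 = (4 + 4·7 + 16)/6 = 48/6 = 8; σ²_Task 9 = ((16−4)/6)² = 4.000
te_Task 10 = (2 + 4·3 + 4)/6 = 18/6 = 3; σ²_Task 10 = ((4−2)/6)² = 0.111

Forward pass:
ES_Task 1 = 0; EF_Task 1 = 11
ES_Task 2 = 0; EF_Task 2 = 3
ES_Task 3 = 11; EF_Task 3 = 11+11 = 22
ES_Task 4 = 11; EF_Task 4 = 11+10 = 21
ES_Task 5 = 11; EF_Task 5 = 11+4 = 15
ES_Task 6 = max(EF_Task 2=3, EF_Task 4=21) = 21; EF_Task 6 = 21+11 = 32
ES_Task 7 = 22; EF_Task 7 = 22+8 = 30
ES_Task 8 = max(EF_Task 1=11, EF_Task 3=22) = 22; EF_Task 8 = 22+5 = 27
ES_Task 9 = max(EF_Task 1=11, EF_Task 4=21) = 21; EF_Task 9 = 21+8 = 29
ES_Task 10 = max(EF_Task 3=22, EF_Task 5=15, EF_Task 6=32, EF_Task 7=30, EF_Task 8=27, EF_Task 9=29) = 32; EF_Task 10 = 32+3 = 35
Expected project duration μ = 35 days. Critical path: Task 1 → Task 4 → Task 6 → Task 10.

Variance along critical path = 1.000 + 1.000 + 11.111 + 0.111 = 13.222
σ = √13.222 = 3.636 days

3.64 days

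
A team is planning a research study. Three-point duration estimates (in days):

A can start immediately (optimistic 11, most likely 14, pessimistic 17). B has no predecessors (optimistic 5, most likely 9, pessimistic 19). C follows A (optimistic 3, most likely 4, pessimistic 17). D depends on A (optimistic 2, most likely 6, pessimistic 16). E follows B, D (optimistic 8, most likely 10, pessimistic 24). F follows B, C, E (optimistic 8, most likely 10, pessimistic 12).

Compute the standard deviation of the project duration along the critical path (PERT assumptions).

te_A = (11 + 4·14 + 17)/6 = 84/6 = 14; σ²_A = ((17−11)/6)² = 1.000
te_B = (5 + 4·9 + 19)/6 = 60/6 = 10; σ²_B = ((19−5)/6)² = 5.444
te_C = (3 + 4·4 + 17)/6 = 36/6 = 6; σ²_C = ((17−3)/6)² = 5.444
te_D = (2 + 4·6 + 16)/6 = 42/6 = 7; σ²_D = ((16−2)/6)² = 5.444
te_E = (8 + 4·10 + 24)/6 = 72/6 = 12; σ²_E = ((24−8)/6)² = 7.111
te_F = (8 + 4·10 + 12)/6 = 60/6 = 10; σ²_F = ((12−8)/6)² = 0.444

Forward pass:
ES_A = 0; EF_A = 14
ES_B = 0; EF_B = 10
ES_C = 14; EF_C = 14+6 = 20
ES_D = 14; EF_D = 14+7 = 21
ES_E = max(EF_B=10, EF_D=21) = 21; EF_E = 21+12 = 33
ES_F = max(EF_B=10, EF_C=20, EF_E=33) = 33; EF_F = 33+10 = 43
Expected project duration μ = 43 days. Critical path: A → D → E → F.

Variance along critical path = 1.000 + 5.444 + 7.111 + 0.444 = 14.000
σ = √14.000 = 3.742 days

3.74 days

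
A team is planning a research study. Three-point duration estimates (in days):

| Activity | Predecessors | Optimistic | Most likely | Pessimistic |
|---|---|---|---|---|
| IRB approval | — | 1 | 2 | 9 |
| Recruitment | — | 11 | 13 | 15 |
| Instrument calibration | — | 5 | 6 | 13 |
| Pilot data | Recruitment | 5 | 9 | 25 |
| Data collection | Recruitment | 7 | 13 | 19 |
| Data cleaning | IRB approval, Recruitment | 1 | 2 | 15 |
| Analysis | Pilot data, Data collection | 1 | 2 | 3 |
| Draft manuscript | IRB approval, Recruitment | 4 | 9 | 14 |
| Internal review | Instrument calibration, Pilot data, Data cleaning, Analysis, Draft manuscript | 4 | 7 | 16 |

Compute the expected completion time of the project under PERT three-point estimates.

36 days

te_IRB approval = (1 + 4·2 + 9)/6 = 18/6 = 3
te_Recruitment = (11 + 4·13 + 15)/6 = 78/6 = 13
te_Instrument calibration = (5 + 4·6 + 13)/6 = 42/6 = 7
te_Pilot data = (5 + 4·9 + 25)/6 = 66/6 = 11
te_Data collection = (7 + 4·13 + 19)/6 = 78/6 = 13
te_Data cleaning = (1 + 4·2 + 15)/6 = 24/6 = 4
te_Analysis = (1 + 4·2 + 3)/6 = 12/6 = 2
te_Draft manuscript = (4 + 4·9 + 14)/6 = 54/6 = 9
te_Internal review = (4 + 4·7 + 16)/6 = 48/6 = 8

Forward pass:
ES_IRB approval = 0; EF_IRB approval = 3
ES_Recruitment = 0; EF_Recruitment = 13
ES_Instrument calibration = 0; EF_Instrument calibration = 7
ES_Pilot data = 13; EF_Pilot data = 13+11 = 24
ES_Data collection = 13; EF_Data collection = 13+13 = 26
ES_Data cleaning = max(EF_IRB approval=3, EF_Recruitment=13) = 13; EF_Data cleaning = 13+4 = 17
ES_Analysis = max(EF_Pilot data=24, EF_Data collection=26) = 26; EF_Analysis = 26+2 = 28
ES_Draft manuscript = max(EF_IRB approval=3, EF_Recruitment=13) = 13; EF_Draft manuscript = 13+9 = 22
ES_Internal review = max(EF_Instrument calibration=7, EF_Pilot data=24, EF_Data cleaning=17, EF_Analysis=28, EF_Draft manuscript=22) = 28; EF_Internal review = 28+8 = 36
Expected project duration μ = 36 days. Critical path: Recruitment → Data collection → Analysis → Internal review.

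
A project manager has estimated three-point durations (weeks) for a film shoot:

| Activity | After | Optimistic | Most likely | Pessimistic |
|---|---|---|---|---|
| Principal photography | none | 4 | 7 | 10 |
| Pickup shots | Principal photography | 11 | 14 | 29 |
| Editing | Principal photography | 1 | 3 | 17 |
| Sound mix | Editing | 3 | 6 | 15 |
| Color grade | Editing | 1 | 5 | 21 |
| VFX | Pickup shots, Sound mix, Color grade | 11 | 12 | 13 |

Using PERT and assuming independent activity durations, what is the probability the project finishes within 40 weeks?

0.942

te_Principal photography = (4 + 4·7 + 10)/6 = 42/6 = 7; σ²_Principal photography = ((10−4)/6)² = 1.000
te_Pickup shots = (11 + 4·14 + 29)/6 = 96/6 = 16; σ²_Pickup shots = ((29−11)/6)² = 9.000
te_Editing = (1 + 4·3 + 17)/6 = 30/6 = 5; σ²_Editing = ((17−1)/6)² = 7.111
te_Sound mix = (3 + 4·6 + 15)/6 = 42/6 = 7; σ²_Sound mix = ((15−3)/6)² = 4.000
te_Color grade = (1 + 4·5 + 21)/6 = 42/6 = 7; σ²_Color grade = ((21−1)/6)² = 11.111
te_VFX = (11 + 4·12 + 13)/6 = 72/6 = 12; σ²_VFX = ((13−11)/6)² = 0.111

Forward pass:
ES_Principal photography = 0; EF_Principal photography = 7
ES_Pickup shots = 7; EF_Pickup shots = 7+16 = 23
ES_Editing = 7; EF_Editing = 7+5 = 12
ES_Sound mix = 12; EF_Sound mix = 12+7 = 19
ES_Color grade = 12; EF_Color grade = 12+7 = 19
ES_VFX = max(EF_Pickup shots=23, EF_Sound mix=19, EF_Color grade=19) = 23; EF_VFX = 23+12 = 35
Expected project duration μ = 35 weeks. Critical path: Principal photography → Pickup shots → VFX.

Variance along critical path = 1.000 + 9.000 + 0.111 = 10.111; σ = √10.111 = 3.180 weeks.
Z = (40 − 35) / 3.180 = 1.572
P(T ≤ 40) = Φ(1.572) ≈ 0.942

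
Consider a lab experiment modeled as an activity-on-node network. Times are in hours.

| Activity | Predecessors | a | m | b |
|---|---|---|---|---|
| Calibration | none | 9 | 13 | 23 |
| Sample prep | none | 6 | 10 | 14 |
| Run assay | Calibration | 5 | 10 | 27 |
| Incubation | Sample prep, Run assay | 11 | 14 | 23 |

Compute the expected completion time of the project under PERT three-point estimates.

te_Calibration = (9 + 4·13 + 23)/6 = 84/6 = 14
te_Sample prep = (6 + 4·10 + 14)/6 = 60/6 = 10
te_Run assay = (5 + 4·10 + 27)/6 = 72/6 = 12
te_Incubation = (11 + 4·14 + 23)/6 = 90/6 = 15

Forward pass:
ES_Calibration = 0; EF_Calibration = 14
ES_Sample prep = 0; EF_Sample prep = 10
ES_Run assay = 14; EF_Run assay = 14+12 = 26
ES_Incubation = max(EF_Sample prep=10, EF_Run assay=26) = 26; EF_Incubation = 26+15 = 41
Expected project duration μ = 41 hours. Critical path: Calibration → Run assay → Incubation.

41 hours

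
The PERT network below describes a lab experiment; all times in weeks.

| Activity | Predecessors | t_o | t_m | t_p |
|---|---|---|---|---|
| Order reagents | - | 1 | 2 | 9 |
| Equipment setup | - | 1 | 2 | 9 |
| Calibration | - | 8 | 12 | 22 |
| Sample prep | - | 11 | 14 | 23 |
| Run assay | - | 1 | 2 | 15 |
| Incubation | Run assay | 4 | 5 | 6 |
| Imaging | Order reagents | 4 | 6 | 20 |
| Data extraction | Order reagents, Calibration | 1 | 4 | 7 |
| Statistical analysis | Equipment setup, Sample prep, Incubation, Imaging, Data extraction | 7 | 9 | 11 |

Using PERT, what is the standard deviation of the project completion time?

2.62 weeks

te_Order reagents = (1 + 4·2 + 9)/6 = 18/6 = 3; σ²_Order reagents = ((9−1)/6)² = 1.778
te_Equipment setup = (1 + 4·2 + 9)/6 = 18/6 = 3; σ²_Equipment setup = ((9−1)/6)² = 1.778
te_Calibration = (8 + 4·12 + 22)/6 = 78/6 = 13; σ²_Calibration = ((22−8)/6)² = 5.444
te_Sample prep = (11 + 4·14 + 23)/6 = 90/6 = 15; σ²_Sample prep = ((23−11)/6)² = 4.000
te_Run assay = (1 + 4·2 + 15)/6 = 24/6 = 4; σ²_Run assay = ((15−1)/6)² = 5.444
te_Incubation = (4 + 4·5 + 6)/6 = 30/6 = 5; σ²_Incubation = ((6−4)/6)² = 0.111
te_Imaging = (4 + 4·6 + 20)/6 = 48/6 = 8; σ²_Imaging = ((20−4)/6)² = 7.111
te_Data extraction = (1 + 4·4 + 7)/6 = 24/6 = 4; σ²_Data extraction = ((7−1)/6)² = 1.000
te_Statistical analysis = (7 + 4·9 + 11)/6 = 54/6 = 9; σ²_Statistical analysis = ((11−7)/6)² = 0.444

Forward pass:
ES_Order reagents = 0; EF_Order reagents = 3
ES_Equipment setup = 0; EF_Equipment setup = 3
ES_Calibration = 0; EF_Calibration = 13
ES_Sample prep = 0; EF_Sample prep = 15
ES_Run assay = 0; EF_Run assay = 4
ES_Incubation = 4; EF_Incubation = 4+5 = 9
ES_Imaging = 3; EF_Imaging = 3+8 = 11
ES_Data extraction = max(EF_Order reagents=3, EF_Calibration=13) = 13; EF_Data extraction = 13+4 = 17
ES_Statistical analysis = max(EF_Equipment setup=3, EF_Sample prep=15, EF_Incubation=9, EF_Imaging=11, EF_Data extraction=17) = 17; EF_Statistical analysis = 17+9 = 26
Expected project duration μ = 26 weeks. Critical path: Calibration → Data extraction → Statistical analysis.

Variance along critical path = 5.444 + 1.000 + 0.444 = 6.889
σ = √6.889 = 2.625 weeks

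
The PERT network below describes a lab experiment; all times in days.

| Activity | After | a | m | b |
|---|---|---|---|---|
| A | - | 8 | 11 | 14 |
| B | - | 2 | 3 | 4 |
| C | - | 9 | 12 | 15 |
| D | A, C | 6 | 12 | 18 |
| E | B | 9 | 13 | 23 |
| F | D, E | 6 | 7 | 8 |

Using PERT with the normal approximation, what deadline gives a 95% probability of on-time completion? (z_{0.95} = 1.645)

34.7 days

te_A = (8 + 4·11 + 14)/6 = 66/6 = 11; σ²_A = ((14−8)/6)² = 1.000
te_B = (2 + 4·3 + 4)/6 = 18/6 = 3; σ²_B = ((4−2)/6)² = 0.111
te_C = (9 + 4·12 + 15)/6 = 72/6 = 12; σ²_C = ((15−9)/6)² = 1.000
te_D = (6 + 4·12 + 18)/6 = 72/6 = 12; σ²_D = ((18−6)/6)² = 4.000
te_E = (9 + 4·13 + 23)/6 = 84/6 = 14; σ²_E = ((23−9)/6)² = 5.444
te_F = (6 + 4·7 + 8)/6 = 42/6 = 7; σ²_F = ((8−6)/6)² = 0.111

Forward pass:
ES_A = 0; EF_A = 11
ES_B = 0; EF_B = 3
ES_C = 0; EF_C = 12
ES_D = max(EF_A=11, EF_C=12) = 12; EF_D = 12+12 = 24
ES_E = 3; EF_E = 3+14 = 17
ES_F = max(EF_D=24, EF_E=17) = 24; EF_F = 24+7 = 31
Expected project duration μ = 31 days. Critical path: C → D → F.

Variance along critical path = 1.000 + 4.000 + 0.111 = 5.111; σ = 2.261 days.
D = μ + z·σ = 31 + 1.645·2.261 = 34.7 days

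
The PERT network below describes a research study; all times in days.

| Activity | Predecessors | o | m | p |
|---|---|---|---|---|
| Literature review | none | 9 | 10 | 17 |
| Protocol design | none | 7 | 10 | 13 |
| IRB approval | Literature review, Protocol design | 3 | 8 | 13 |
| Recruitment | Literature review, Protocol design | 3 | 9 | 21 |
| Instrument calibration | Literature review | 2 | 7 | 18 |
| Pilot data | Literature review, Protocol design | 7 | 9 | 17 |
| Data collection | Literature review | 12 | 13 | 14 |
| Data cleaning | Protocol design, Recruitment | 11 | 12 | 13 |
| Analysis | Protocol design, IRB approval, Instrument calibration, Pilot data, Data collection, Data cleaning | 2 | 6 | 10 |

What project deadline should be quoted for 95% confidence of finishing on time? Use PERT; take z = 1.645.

te_Literature review = (9 + 4·10 + 17)/6 = 66/6 = 11; σ²_Literature review = ((17−9)/6)² = 1.778
te_Protocol design = (7 + 4·10 + 13)/6 = 60/6 = 10; σ²_Protocol design = ((13−7)/6)² = 1.000
te_IRB approval = (3 + 4·8 + 13)/6 = 48/6 = 8; σ²_IRB approval = ((13−3)/6)² = 2.778
te_Recruitment = (3 + 4·9 + 21)/6 = 60/6 = 10; σ²_Recruitment = ((21−3)/6)² = 9.000
te_Instrument calibration = (2 + 4·7 + 18)/6 = 48/6 = 8; σ²_Instrument calibration = ((18−2)/6)² = 7.111
te_Pilot data = (7 + 4·9 + 17)/6 = 60/6 = 10; σ²_Pilot data = ((17−7)/6)² = 2.778
te_Data collection = (12 + 4·13 + 14)/6 = 78/6 = 13; σ²_Data collection = ((14−12)/6)² = 0.111
te_Data cleaning = (11 + 4·12 + 13)/6 = 72/6 = 12; σ²_Data cleaning = ((13−11)/6)² = 0.111
te_Analysis = (2 + 4·6 + 10)/6 = 36/6 = 6; σ²_Analysis = ((10−2)/6)² = 1.778

Forward pass:
ES_Literature review = 0; EF_Literature review = 11
ES_Protocol design = 0; EF_Protocol design = 10
ES_IRB approval = max(EF_Literature review=11, EF_Protocol design=10) = 11; EF_IRB approval = 11+8 = 19
ES_Recruitment = max(EF_Literature review=11, EF_Protocol design=10) = 11; EF_Recruitment = 11+10 = 21
ES_Instrument calibration = 11; EF_Instrument calibration = 11+8 = 19
ES_Pilot data = max(EF_Literature review=11, EF_Protocol design=10) = 11; EF_Pilot data = 11+10 = 21
ES_Data collection = 11; EF_Data collection = 11+13 = 24
ES_Data cleaning = max(EF_Protocol design=10, EF_Recruitment=21) = 21; EF_Data cleaning = 21+12 = 33
ES_Analysis = max(EF_Protocol design=10, EF_IRB approval=19, EF_Instrument calibration=19, EF_Pilot data=21, EF_Data collection=24, EF_Data cleaning=33) = 33; EF_Analysis = 33+6 = 39
Expected project duration μ = 39 days. Critical path: Literature review → Recruitment → Data cleaning → Analysis.

Variance along critical path = 1.778 + 9.000 + 0.111 + 1.778 = 12.667; σ = 3.559 days.
D = μ + z·σ = 39 + 1.645·3.559 = 44.9 days

44.9 days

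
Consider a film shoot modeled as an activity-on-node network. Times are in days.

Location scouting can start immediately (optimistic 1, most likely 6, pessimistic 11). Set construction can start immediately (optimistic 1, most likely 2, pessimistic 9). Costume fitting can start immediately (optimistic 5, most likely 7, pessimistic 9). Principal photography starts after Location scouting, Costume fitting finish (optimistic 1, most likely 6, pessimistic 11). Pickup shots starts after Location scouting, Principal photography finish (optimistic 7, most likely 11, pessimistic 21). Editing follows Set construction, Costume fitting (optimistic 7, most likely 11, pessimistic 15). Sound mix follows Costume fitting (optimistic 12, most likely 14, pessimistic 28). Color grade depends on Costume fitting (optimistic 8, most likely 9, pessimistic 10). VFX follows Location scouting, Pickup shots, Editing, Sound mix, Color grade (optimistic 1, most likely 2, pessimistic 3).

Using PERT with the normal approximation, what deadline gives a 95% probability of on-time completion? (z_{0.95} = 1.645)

31.9 days

te_Location scouting = (1 + 4·6 + 11)/6 = 36/6 = 6; σ²_Location scouting = ((11−1)/6)² = 2.778
te_Set construction = (1 + 4·2 + 9)/6 = 18/6 = 3; σ²_Set construction = ((9−1)/6)² = 1.778
te_Costume fitting = (5 + 4·7 + 9)/6 = 42/6 = 7; σ²_Costume fitting = ((9−5)/6)² = 0.444
te_Principal photography = (1 + 4·6 + 11)/6 = 36/6 = 6; σ²_Principal photography = ((11−1)/6)² = 2.778
te_Pickup shots = (7 + 4·11 + 21)/6 = 72/6 = 12; σ²_Pickup shots = ((21−7)/6)² = 5.444
te_Editing = (7 + 4·11 + 15)/6 = 66/6 = 11; σ²_Editing = ((15−7)/6)² = 1.778
te_Sound mix = (12 + 4·14 + 28)/6 = 96/6 = 16; σ²_Sound mix = ((28−12)/6)² = 7.111
te_Color grade = (8 + 4·9 + 10)/6 = 54/6 = 9; σ²_Color grade = ((10−8)/6)² = 0.111
te_VFX = (1 + 4·2 + 3)/6 = 12/6 = 2; σ²_VFX = ((3−1)/6)² = 0.111

Forward pass:
ES_Location scouting = 0; EF_Location scouting = 6
ES_Set construction = 0; EF_Set construction = 3
ES_Costume fitting = 0; EF_Costume fitting = 7
ES_Principal photography = max(EF_Location scouting=6, EF_Costume fitting=7) = 7; EF_Principal photography = 7+6 = 13
ES_Pickup shots = max(EF_Location scouting=6, EF_Principal photography=13) = 13; EF_Pickup shots = 13+12 = 25
ES_Editing = max(EF_Set construction=3, EF_Costume fitting=7) = 7; EF_Editing = 7+11 = 18
ES_Sound mix = 7; EF_Sound mix = 7+16 = 23
ES_Color grade = 7; EF_Color grade = 7+9 = 16
ES_VFX = max(EF_Location scouting=6, EF_Pickup shots=25, EF_Editing=18, EF_Sound mix=23, EF_Color grade=16) = 25; EF_VFX = 25+2 = 27
Expected project duration μ = 27 days. Critical path: Costume fitting → Principal photography → Pickup shots → VFX.

Variance along critical path = 0.444 + 2.778 + 5.444 + 0.111 = 8.778; σ = 2.963 days.
D = μ + z·σ = 27 + 1.645·2.963 = 31.9 days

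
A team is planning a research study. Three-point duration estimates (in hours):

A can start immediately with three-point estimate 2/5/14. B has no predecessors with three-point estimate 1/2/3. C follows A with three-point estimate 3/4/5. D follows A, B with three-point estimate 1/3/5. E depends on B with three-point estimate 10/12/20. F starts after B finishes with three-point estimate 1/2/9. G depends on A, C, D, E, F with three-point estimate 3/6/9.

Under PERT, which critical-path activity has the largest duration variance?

te_A = (2 + 4·5 + 14)/6 = 36/6 = 6; σ²_A = ((14−2)/6)² = 4.000
te_B = (1 + 4·2 + 3)/6 = 12/6 = 2; σ²_B = ((3−1)/6)² = 0.111
te_C = (3 + 4·4 + 5)/6 = 24/6 = 4; σ²_C = ((5−3)/6)² = 0.111
te_D = (1 + 4·3 + 5)/6 = 18/6 = 3; σ²_D = ((5−1)/6)² = 0.444
te_E = (10 + 4·12 + 20)/6 = 78/6 = 13; σ²_E = ((20−10)/6)² = 2.778
te_F = (1 + 4·2 + 9)/6 = 18/6 = 3; σ²_F = ((9−1)/6)² = 1.778
te_G = (3 + 4·6 + 9)/6 = 36/6 = 6; σ²_G = ((9−3)/6)² = 1.000

Forward pass:
ES_A = 0; EF_A = 6
ES_B = 0; EF_B = 2
ES_C = 6; EF_C = 6+4 = 10
ES_D = max(EF_A=6, EF_B=2) = 6; EF_D = 6+3 = 9
ES_E = 2; EF_E = 2+13 = 15
ES_F = 2; EF_F = 2+3 = 5
ES_G = max(EF_A=6, EF_C=10, EF_D=9, EF_E=15, EF_F=5) = 15; EF_G = 15+6 = 21
Expected project duration μ = 21 hours. Critical path: B → E → G.

Variances on critical path: σ²_B=0.111, σ²_E=2.778, σ²_G=1.000.
Largest is σ²_E = 2.778.

E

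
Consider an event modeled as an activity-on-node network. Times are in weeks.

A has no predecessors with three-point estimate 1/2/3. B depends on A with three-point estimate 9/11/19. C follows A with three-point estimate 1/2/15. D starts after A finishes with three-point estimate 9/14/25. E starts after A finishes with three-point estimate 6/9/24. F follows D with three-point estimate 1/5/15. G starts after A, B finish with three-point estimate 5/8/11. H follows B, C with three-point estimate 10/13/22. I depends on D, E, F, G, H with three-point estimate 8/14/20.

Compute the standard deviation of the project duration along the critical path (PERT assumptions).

te_A = (1 + 4·2 + 3)/6 = 12/6 = 2; σ²_A = ((3−1)/6)² = 0.111
te_B = (9 + 4·11 + 19)/6 = 72/6 = 12; σ²_B = ((19−9)/6)² = 2.778
te_C = (1 + 4·2 + 15)/6 = 24/6 = 4; σ²_C = ((15−1)/6)² = 5.444
te_D = (9 + 4·14 + 25)/6 = 90/6 = 15; σ²_D = ((25−9)/6)² = 7.111
te_E = (6 + 4·9 + 24)/6 = 66/6 = 11; σ²_E = ((24−6)/6)² = 9.000
te_F = (1 + 4·5 + 15)/6 = 36/6 = 6; σ²_F = ((15−1)/6)² = 5.444
te_G = (5 + 4·8 + 11)/6 = 48/6 = 8; σ²_G = ((11−5)/6)² = 1.000
te_H = (10 + 4·13 + 22)/6 = 84/6 = 14; σ²_H = ((22−10)/6)² = 4.000
te_I = (8 + 4·14 + 20)/6 = 84/6 = 14; σ²_I = ((20−8)/6)² = 4.000

Forward pass:
ES_A = 0; EF_A = 2
ES_B = 2; EF_B = 2+12 = 14
ES_C = 2; EF_C = 2+4 = 6
ES_D = 2; EF_D = 2+15 = 17
ES_E = 2; EF_E = 2+11 = 13
ES_F = 17; EF_F = 17+6 = 23
ES_G = max(EF_A=2, EF_B=14) = 14; EF_G = 14+8 = 22
ES_H = max(EF_B=14, EF_C=6) = 14; EF_H = 14+14 = 28
ES_I = max(EF_D=17, EF_E=13, EF_F=23, EF_G=22, EF_H=28) = 28; EF_I = 28+14 = 42
Expected project duration μ = 42 weeks. Critical path: A → B → H → I.

Variance along critical path = 0.111 + 2.778 + 4.000 + 4.000 = 10.889
σ = √10.889 = 3.300 weeks

3.30 weeks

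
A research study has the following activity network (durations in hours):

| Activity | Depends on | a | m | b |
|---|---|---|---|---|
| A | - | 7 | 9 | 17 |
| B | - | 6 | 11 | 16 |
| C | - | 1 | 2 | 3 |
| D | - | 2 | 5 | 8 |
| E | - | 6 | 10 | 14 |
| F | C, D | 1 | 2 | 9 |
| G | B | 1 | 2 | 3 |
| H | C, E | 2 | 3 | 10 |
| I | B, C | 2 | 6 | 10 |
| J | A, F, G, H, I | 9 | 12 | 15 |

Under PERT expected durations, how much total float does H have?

te_A = (7 + 4·9 + 17)/6 = 60/6 = 10
te_B = (6 + 4·11 + 16)/6 = 66/6 = 11
te_C = (1 + 4·2 + 3)/6 = 12/6 = 2
te_D = (2 + 4·5 + 8)/6 = 30/6 = 5
te_E = (6 + 4·10 + 14)/6 = 60/6 = 10
te_F = (1 + 4·2 + 9)/6 = 18/6 = 3
te_G = (1 + 4·2 + 3)/6 = 12/6 = 2
te_H = (2 + 4·3 + 10)/6 = 24/6 = 4
te_I = (2 + 4·6 + 10)/6 = 36/6 = 6
te_J = (9 + 4·12 + 15)/6 = 72/6 = 12

Forward pass:
ES_A = 0; EF_A = 10
ES_B = 0; EF_B = 11
ES_C = 0; EF_C = 2
ES_D = 0; EF_D = 5
ES_E = 0; EF_E = 10
ES_F = max(EF_C=2, EF_D=5) = 5; EF_F = 5+3 = 8
ES_G = 11; EF_G = 11+2 = 13
ES_H = max(EF_C=2, EF_E=10) = 10; EF_H = 10+4 = 14
ES_I = max(EF_B=11, EF_C=2) = 11; EF_I = 11+6 = 17
ES_J = max(EF_A=10, EF_F=8, EF_G=13, EF_H=14, EF_I=17) = 17; EF_J = 17+12 = 29
Expected project duration μ = 29 hours. Critical path: B → I → J.

Backward pass:
LF_J = 29; LS_J = 29−12 = 17
LF_I = LS_J = 17; LS_I = 17−6 = 11
LF_H = LS_J = 17; LS_H = 17−4 = 13
LF_G = LS_J = 17; LS_G = 17−2 = 15
LF_F = LS_J = 17; LS_F = 17−3 = 14
LF_E = LS_H = 13; LS_E = 13−10 = 3
LF_D = LS_F = 14; LS_D = 14−5 = 9
LF_C = min(LS_F=14, LS_H=13, LS_I=11) = 11; LS_C = 11−2 = 9
LF_B = min(LS_G=15, LS_I=11) = 11; LS_B = 11−11 = 0
LF_A = LS_J = 17; LS_A = 17−10 = 7
Slack_H = LS_H − ES_H = 13 − 10 = 3

3 hours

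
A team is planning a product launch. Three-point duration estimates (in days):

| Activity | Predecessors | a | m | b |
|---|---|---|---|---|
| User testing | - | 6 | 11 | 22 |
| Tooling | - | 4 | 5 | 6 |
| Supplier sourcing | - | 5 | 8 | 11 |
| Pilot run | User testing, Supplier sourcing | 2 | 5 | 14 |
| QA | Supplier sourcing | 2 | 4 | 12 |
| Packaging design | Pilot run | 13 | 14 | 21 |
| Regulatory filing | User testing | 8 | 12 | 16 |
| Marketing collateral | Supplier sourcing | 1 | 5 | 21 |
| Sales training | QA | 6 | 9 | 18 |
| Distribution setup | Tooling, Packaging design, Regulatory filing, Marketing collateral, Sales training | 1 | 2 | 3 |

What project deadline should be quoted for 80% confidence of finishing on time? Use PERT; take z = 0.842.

38.0 days

te_User testing = (6 + 4·11 + 22)/6 = 72/6 = 12; σ²_User testing = ((22−6)/6)² = 7.111
te_Tooling = (4 + 4·5 + 6)/6 = 30/6 = 5; σ²_Tooling = ((6−4)/6)² = 0.111
te_Supplier sourcing = (5 + 4·8 + 11)/6 = 48/6 = 8; σ²_Supplier sourcing = ((11−5)/6)² = 1.000
te_Pilot run = (2 + 4·5 + 14)/6 = 36/6 = 6; σ²_Pilot run = ((14−2)/6)² = 4.000
te_QA = (2 + 4·4 + 12)/6 = 30/6 = 5; σ²_QA = ((12−2)/6)² = 2.778
te_Packaging design = (13 + 4·14 + 21)/6 = 90/6 = 15; σ²_Packaging design = ((21−13)/6)² = 1.778
te_Regulatory filing = (8 + 4·12 + 16)/6 = 72/6 = 12; σ²_Regulatory filing = ((16−8)/6)² = 1.778
te_Marketing collateral = (1 + 4·5 + 21)/6 = 42/6 = 7; σ²_Marketing collateral = ((21−1)/6)² = 11.111
te_Sales training = (6 + 4·9 + 18)/6 = 60/6 = 10; σ²_Sales training = ((18−6)/6)² = 4.000
te_Distribution setup = (1 + 4·2 + 3)/6 = 12/6 = 2; σ²_Distribution setup = ((3−1)/6)² = 0.111

Forward pass:
ES_User testing = 0; EF_User testing = 12
ES_Tooling = 0; EF_Tooling = 5
ES_Supplier sourcing = 0; EF_Supplier sourcing = 8
ES_Pilot run = max(EF_User testing=12, EF_Supplier sourcing=8) = 12; EF_Pilot run = 12+6 = 18
ES_QA = 8; EF_QA = 8+5 = 13
ES_Packaging design = 18; EF_Packaging design = 18+15 = 33
ES_Regulatory filing = 12; EF_Regulatory filing = 12+12 = 24
ES_Marketing collateral = 8; EF_Marketing collateral = 8+7 = 15
ES_Sales training = 13; EF_Sales training = 13+10 = 23
ES_Distribution setup = max(EF_Tooling=5, EF_Packaging design=33, EF_Regulatory filing=24, EF_Marketing collateral=15, EF_Sales training=23) = 33; EF_Distribution setup = 33+2 = 35
Expected project duration μ = 35 days. Critical path: User testing → Pilot run → Packaging design → Distribution setup.

Variance along critical path = 7.111 + 4.000 + 1.778 + 0.111 = 13.000; σ = 3.606 days.
D = μ + z·σ = 35 + 0.842·3.606 = 38.0 days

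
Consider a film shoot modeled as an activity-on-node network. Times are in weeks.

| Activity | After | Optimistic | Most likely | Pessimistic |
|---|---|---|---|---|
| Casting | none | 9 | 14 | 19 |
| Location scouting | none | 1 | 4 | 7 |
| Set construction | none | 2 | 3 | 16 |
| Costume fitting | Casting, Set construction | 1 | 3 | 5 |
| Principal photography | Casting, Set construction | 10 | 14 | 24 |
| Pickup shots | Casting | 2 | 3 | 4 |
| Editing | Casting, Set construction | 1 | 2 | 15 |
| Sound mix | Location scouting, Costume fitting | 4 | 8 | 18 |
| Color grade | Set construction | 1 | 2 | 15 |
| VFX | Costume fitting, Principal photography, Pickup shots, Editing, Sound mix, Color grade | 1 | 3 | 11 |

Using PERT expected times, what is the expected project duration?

te_Casting = (9 + 4·14 + 19)/6 = 84/6 = 14
te_Location scouting = (1 + 4·4 + 7)/6 = 24/6 = 4
te_Set construction = (2 + 4·3 + 16)/6 = 30/6 = 5
te_Costume fitting = (1 + 4·3 + 5)/6 = 18/6 = 3
te_Principal photography = (10 + 4·14 + 24)/6 = 90/6 = 15
te_Pickup shots = (2 + 4·3 + 4)/6 = 18/6 = 3
te_Editing = (1 + 4·2 + 15)/6 = 24/6 = 4
te_Sound mix = (4 + 4·8 + 18)/6 = 54/6 = 9
te_Color grade = (1 + 4·2 + 15)/6 = 24/6 = 4
te_VFX = (1 + 4·3 + 11)/6 = 24/6 = 4

Forward pass:
ES_Casting = 0; EF_Casting = 14
ES_Location scouting = 0; EF_Location scouting = 4
ES_Set construction = 0; EF_Set construction = 5
ES_Costume fitting = max(EF_Casting=14, EF_Set construction=5) = 14; EF_Costume fitting = 14+3 = 17
ES_Principal photography = max(EF_Casting=14, EF_Set construction=5) = 14; EF_Principal photography = 14+15 = 29
ES_Pickup shots = 14; EF_Pickup shots = 14+3 = 17
ES_Editing = max(EF_Casting=14, EF_Set construction=5) = 14; EF_Editing = 14+4 = 18
ES_Sound mix = max(EF_Location scouting=4, EF_Costume fitting=17) = 17; EF_Sound mix = 17+9 = 26
ES_Color grade = 5; EF_Color grade = 5+4 = 9
ES_VFX = max(EF_Costume fitting=17, EF_Principal photography=29, EF_Pickup shots=17, EF_Editing=18, EF_Sound mix=26, EF_Color grade=9) = 29; EF_VFX = 29+4 = 33
Expected project duration μ = 33 weeks. Critical path: Casting → Principal photography → VFX.

33 weeks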